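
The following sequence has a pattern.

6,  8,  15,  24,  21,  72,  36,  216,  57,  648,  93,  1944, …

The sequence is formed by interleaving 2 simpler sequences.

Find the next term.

150

Positions 1, 3, 5, … form one subsequence and positions 2, 4, 6, … form another.
Track A is 6, 15, 21, 36, 57, 93, which is a Fibonacci-like recurrence a_n = a_{n-1} + a_{n-2}.
Track B is 8, 24, 72, 216, 648, 1944, which is multiplying by 3 each time.
Position 13 falls in track A as its term 7, giving 150.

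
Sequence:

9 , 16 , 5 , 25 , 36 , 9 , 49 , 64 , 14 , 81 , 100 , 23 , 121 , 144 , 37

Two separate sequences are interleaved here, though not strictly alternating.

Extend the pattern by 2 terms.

Reading positions in blocks of 3 reveals the pattern AAB — 2 tracks woven together.
Stream A: 9, 16, 25, 36, 49, 64, 81, 100, 121, 144 — perfect squares starting at 3².
Stream B: 5, 9, 14, 23, 37 — a Fibonacci-like recurrence a_n = a_{n-1} + a_{n-2}.
Position 16 → stream A, term 11 = 169.
Position 17 falls in stream A as its term 12, giving 196.

169, 196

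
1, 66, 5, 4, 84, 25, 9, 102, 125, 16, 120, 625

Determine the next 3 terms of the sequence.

25, 138, 3125

Split by position mod 3 into 3 tracks.
Track A: 1, 4, 9, 16 — perfect squares starting at 1².
Track B: 66, 84, 102, 120 — adding 18 each time.
Track C: 5, 25, 125, 625 — powers of 5.
Position 13 → track A, term 5 = 25.
Position 14 → track B, term 5 = 138.
The 15th slot belongs to track C; its 5th term is 3125.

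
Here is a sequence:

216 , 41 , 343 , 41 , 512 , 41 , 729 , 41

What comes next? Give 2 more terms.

1000, 41

Taking every 2nd term gives 2 separate tracks.
Track A is 216, 343, 512, 729, which is the cubes 6³, 7³, 8³, ….
Track B is 41, 41, 41, 41, which is constant 41.
Position 9 falls in track A as its term 5, giving 1000.
The 10th slot belongs to track B; its 5th term is 41.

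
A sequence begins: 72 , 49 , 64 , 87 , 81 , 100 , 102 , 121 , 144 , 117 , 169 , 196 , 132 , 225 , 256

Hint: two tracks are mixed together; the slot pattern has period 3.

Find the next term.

The slot pattern repeats as ABB (period 3), so there are 2 interleaved tracks.
Subsequence A is 72, 87, 102, 117, 132, which is adding 15 each time.
Subsequence B is 49, 64, 81, 100, 121, 144, 169, 196, 225, 256, which is consecutive squares n² from n = 7.
The 16th slot belongs to subsequence A; its 6th term is 147.

147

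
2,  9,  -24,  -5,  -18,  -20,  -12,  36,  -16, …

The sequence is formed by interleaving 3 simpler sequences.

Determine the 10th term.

The terms cycle through 3 interleaved subsequences.
Track A: 2, -5, -12. Linear: a_n = 9 − 7·n.
Track B: 9, -18, 36. Geometric with ratio -2.
Track C: -24, -20, -16. Arithmetic, step +4.
The 10th slot belongs to track A; its 4th term is -19.

-19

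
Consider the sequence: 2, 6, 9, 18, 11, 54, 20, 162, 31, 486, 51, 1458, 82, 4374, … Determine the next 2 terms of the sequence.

133, 13122

Split by position mod 2 into 2 tracks.
Track A is 2, 9, 11, 20, 31, 51, 82, which is Fibonacci-style (each term is the sum of the two before it).
Track B is 6, 18, 54, 162, 486, 1458, 4374, which is multiplying by 3 each time.
Position 15 falls in track A as its term 8, giving 133.
Term 16 comes from track B (its 8th entry): 13122.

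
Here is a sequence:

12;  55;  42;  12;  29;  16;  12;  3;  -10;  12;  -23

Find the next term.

-36

Reading positions in blocks of 3 reveals the pattern ABB — 2 tracks woven together.
Subsequence A: 12, 12, 12, 12 (the constant sequence 12).
Subsequence B: 55, 42, 29, 16, 3, -10, -23 (arithmetic, step −13).
Position 12 → subsequence B, term 8 = -36.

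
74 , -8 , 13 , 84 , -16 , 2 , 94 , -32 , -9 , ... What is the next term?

Split by position mod 3 into 3 tracks.
Subsequence A: 74, 84, 94 (linear: a_n = 64 + 10·n).
Subsequence B: -8, -16, -32 (multiplying by 2 each time).
Subsequence C: 13, 2, -9 (arithmetic, step −11).
Position 10 → subsequence A, term 4 = 104.

104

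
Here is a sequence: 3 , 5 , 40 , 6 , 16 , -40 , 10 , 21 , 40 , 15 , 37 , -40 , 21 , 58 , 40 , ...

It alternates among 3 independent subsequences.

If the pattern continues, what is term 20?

153

Split by position mod 3 into 3 tracks.
Track A = 3, 6, 10, 15, 21: the triangular numbers T_2, T_3, ….
Track B = 5, 16, 21, 37, 58: a Fibonacci-like recurrence a_n = a_{n-1} + a_{n-2}.
Track C = 40, -40, 40, -40, 40: the oscillation 40·(−1)^(n+1).
Position 20 falls in track B as its term 7, giving 153.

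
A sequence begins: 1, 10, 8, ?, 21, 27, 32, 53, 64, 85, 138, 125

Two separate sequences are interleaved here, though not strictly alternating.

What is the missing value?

11

Positions follow the repeating pattern AAB; grouping by letter gives 2 tracks.
Stream A is 1, 10, ?, 21, 32, 53, 85, 138, which is Fibonacci-style (each term is the sum of the two before it).
Stream B is 8, 27, 64, 125, which is the cubes 2³, 3³, 4³, ….
So the missing entry in stream A is 11.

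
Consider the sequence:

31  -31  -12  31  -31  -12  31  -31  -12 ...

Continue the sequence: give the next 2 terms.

The slot pattern repeats as AAB (period 3), so there are 2 interleaved tracks.
Track A = 31, -31, 31, -31, 31, -31: the oscillation 31·(−1)^(n+1).
Track B = -12, -12, -12: constant -12.
The 10th slot belongs to track A; its 7th term is 31.
The 11th slot belongs to track A; its 8th term is -31.

31, -31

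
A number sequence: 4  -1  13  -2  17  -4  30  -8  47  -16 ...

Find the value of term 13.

Positions 1, 3, 5, … form one subsequence and positions 2, 4, 6, … form another.
Subsequence A: 4, 13, 17, 30, 47 (a Fibonacci-like recurrence a_n = a_{n-1} + a_{n-2}).
Subsequence B: -1, -2, -4, -8, -16 (a geometric progression (common ratio 2)).
The 13th slot belongs to subsequence A; its 7th term is 124.

124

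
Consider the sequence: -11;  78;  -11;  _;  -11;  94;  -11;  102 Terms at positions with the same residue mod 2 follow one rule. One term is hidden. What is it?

Positions 1, 3, 5, … form one subsequence and positions 2, 4, 6, … form another.
Track A: -11, -11, -11, -11 — the constant sequence -11.
Track B: 78, ?, 94, 102 — arithmetic with common difference +8.
So the missing entry in track B is 86.

86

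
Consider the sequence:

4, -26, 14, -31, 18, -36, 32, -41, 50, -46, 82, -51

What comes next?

132

The terms cycle through 2 interleaved subsequences.
Subsequence A: 4, 14, 18, 32, 50, 82. A Fibonacci-like recurrence a_n = a_{n-1} + a_{n-2}.
Subsequence B: -26, -31, -36, -41, -46, -51. Arithmetic with common difference −5.
Term 13 comes from subsequence A (its 7th entry): 132.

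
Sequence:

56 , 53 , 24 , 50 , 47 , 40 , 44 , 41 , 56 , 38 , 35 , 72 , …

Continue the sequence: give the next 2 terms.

32, 29

Positions follow the repeating pattern AAB; grouping by letter gives 2 tracks.
Stream A = 56, 53, 50, 47, 44, 41, 38, 35: linear: a_n = 59 − 3·n.
Stream B = 24, 40, 56, 72: linear: a_n = 8 + 16·n.
Term 13 comes from stream A (its 9th entry): 32.
Position 14 → stream A, term 10 = 29.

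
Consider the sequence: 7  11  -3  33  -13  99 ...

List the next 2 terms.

-23, 297

Odd-indexed and even-indexed terms follow separate rules.
Track A: 7, -3, -13. Linear: a_n = 17 − 10·n.
Track B: 11, 33, 99. Geometric, ×3 each step.
The 7th slot belongs to track A; its 4th term is -23.
Position 8 falls in track B as its term 4, giving 297.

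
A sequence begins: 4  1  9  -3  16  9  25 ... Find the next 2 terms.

-27, 36

Positions 1, 3, 5, … form one subsequence and positions 2, 4, 6, … form another.
Stream A: 4, 9, 16, 25 — consecutive squares n² from n = 2.
Stream B: 1, -3, 9 — a geometric progression (common ratio -3).
The 8th slot belongs to stream B; its 4th term is -27.
Term 9 comes from stream A (its 5th entry): 36.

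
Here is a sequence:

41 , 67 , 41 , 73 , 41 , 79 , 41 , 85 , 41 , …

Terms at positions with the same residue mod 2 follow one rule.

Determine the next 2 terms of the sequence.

Taking every 2nd term gives 2 separate tracks.
Stream A: 41, 41, 41, 41, 41. The constant sequence 41.
Stream B: 67, 73, 79, 85. Adding 6 each time.
Position 10 falls in stream B as its term 5, giving 91.
The 11th slot belongs to stream A; its 6th term is 41.

91, 41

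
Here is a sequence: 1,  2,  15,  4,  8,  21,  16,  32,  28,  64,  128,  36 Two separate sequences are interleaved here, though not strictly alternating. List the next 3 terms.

256, 512, 45

Reading positions in blocks of 3 reveals the pattern AAB — 2 tracks woven together.
Track A: 1, 2, 4, 8, 16, 32, 64, 128. Successive powers of 2.
Track B: 15, 21, 28, 36. Triangular numbers starting at T_5.
Position 13 falls in track A as its term 9, giving 256.
Position 14 → track A, term 10 = 512.
Term 15 comes from track B (its 5th entry): 45.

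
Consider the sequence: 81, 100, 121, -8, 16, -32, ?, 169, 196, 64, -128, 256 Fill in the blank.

Reading positions in blocks of 6 reveals the pattern AAABBB — 2 tracks woven together.
Subsequence A: 81, 100, 121, ?, 169, 196 — consecutive squares n² from n = 9.
Subsequence B: -8, 16, -32, 64, -128, 256 — geometric with ratio -2.
The gap is subsequence A's term 4; the rule gives 144.

144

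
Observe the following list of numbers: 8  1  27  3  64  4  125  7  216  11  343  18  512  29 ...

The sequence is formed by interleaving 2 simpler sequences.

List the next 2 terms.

Taking every 2nd term gives 2 separate tracks.
Track A: 8, 27, 64, 125, 216, 343, 512 — the cubes 2³, 3³, 4³, ….
Track B: 1, 3, 4, 7, 11, 18, 29 — a Fibonacci-like recurrence a_n = a_{n-1} + a_{n-2}.
Position 15 falls in track A as its term 8, giving 729.
The 16th slot belongs to track B; its 8th term is 47.

729, 47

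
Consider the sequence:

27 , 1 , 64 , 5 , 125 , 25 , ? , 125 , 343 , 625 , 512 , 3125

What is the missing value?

216

Taking every 2nd term gives 2 separate tracks.
Subsequence A = 27, 64, 125, ?, 343, 512: perfect cubes starting at 3³.
Subsequence B = 1, 5, 25, 125, 625, 3125: powers 5^0, 5^1, 5^2, ….
So the missing entry in subsequence A is 216.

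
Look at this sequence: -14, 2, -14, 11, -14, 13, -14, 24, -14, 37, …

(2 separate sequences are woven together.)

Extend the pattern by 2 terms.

-14, 61

Positions 1, 3, 5, … form one subsequence and positions 2, 4, 6, … form another.
Track A: -14, -14, -14, -14, -14 — the constant sequence -14.
Track B: 2, 11, 13, 24, 37 — Fibonacci-style (each term is the sum of the two before it).
The 11th slot belongs to track A; its 6th term is -14.
Position 12 falls in track B as its term 6, giving 61.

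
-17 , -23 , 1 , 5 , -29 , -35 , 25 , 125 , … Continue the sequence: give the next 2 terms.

The slot pattern repeats as AABB (period 4), so there are 2 interleaved tracks.
Track A: -17, -23, -29, -35 (subtracting 6 each time).
Track B: 1, 5, 25, 125 (powers of 5).
Position 9 falls in track A as its term 5, giving -41.
Position 10 → track A, term 6 = -47.

-41, -47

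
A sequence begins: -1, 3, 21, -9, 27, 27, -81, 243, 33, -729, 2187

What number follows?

Reading positions in blocks of 3 reveals the pattern AAB — 2 tracks woven together.
Track A = -1, 3, -9, 27, -81, 243, -729, 2187: geometric, ×-3 each step.
Track B = 21, 27, 33: adding 6 each time.
Term 12 comes from track B (its 4th entry): 39.

39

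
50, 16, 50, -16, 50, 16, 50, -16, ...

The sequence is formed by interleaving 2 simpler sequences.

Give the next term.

50

Taking every 2nd term gives 2 separate tracks.
Track A: 50, 50, 50, 50 — constant 50.
Track B: 16, -16, 16, -16 — the oscillation 16·(−1)^(n+1).
Term 9 comes from track A (its 5th entry): 50.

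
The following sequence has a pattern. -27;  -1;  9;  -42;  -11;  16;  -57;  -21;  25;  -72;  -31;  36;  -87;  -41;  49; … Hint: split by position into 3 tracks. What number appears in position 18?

64

Split by position mod 3 into 3 tracks.
Track A is -27, -42, -57, -72, -87, which is subtracting 15 each time.
Track B is -1, -11, -21, -31, -41, which is linear: a_n = 9 − 10·n.
Track C is 9, 16, 25, 36, 49, which is the squares 3², 4², 5², ….
Term 18 comes from track C (its 6th entry): 64.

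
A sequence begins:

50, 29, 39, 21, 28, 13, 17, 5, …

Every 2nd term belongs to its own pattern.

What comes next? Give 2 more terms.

6, -3

Odd-indexed and even-indexed terms follow separate rules.
Subsequence A = 50, 39, 28, 17: arithmetic with common difference −11.
Subsequence B = 29, 21, 13, 5: arithmetic, step −8.
Position 9 → subsequence A, term 5 = 6.
Term 10 comes from subsequence B (its 5th entry): -3.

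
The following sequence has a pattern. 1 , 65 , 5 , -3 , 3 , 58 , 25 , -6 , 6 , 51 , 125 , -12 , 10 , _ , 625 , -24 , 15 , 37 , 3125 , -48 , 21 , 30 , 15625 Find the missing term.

44

Taking every 4th term gives 4 separate tracks.
Subsequence A: 1, 3, 6, 10, 15, 21 — the triangular numbers T_1, T_2, ….
Subsequence B: 65, 58, 51, ?, 37, 30 — arithmetic with common difference −7.
Subsequence C: 5, 25, 125, 625, 3125, 15625 — powers of 5.
Subsequence D: -3, -6, -12, -24, -48 — geometric with ratio 2.
Subsequence B's pattern makes the blank 44.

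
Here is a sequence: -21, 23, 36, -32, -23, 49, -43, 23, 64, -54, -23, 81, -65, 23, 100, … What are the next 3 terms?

The terms cycle through 3 interleaved subsequences.
Subsequence A: -21, -32, -43, -54, -65. Arithmetic with common difference −11.
Subsequence B: 23, -23, 23, -23, 23. Oscillating between 23 and -23.
Subsequence C: 36, 49, 64, 81, 100. The squares 6², 7², 8², ….
The 16th slot belongs to subsequence A; its 6th term is -76.
Position 17 falls in subsequence B as its term 6, giving -23.
The 18th slot belongs to subsequence C; its 6th term is 121.

-76, -23, 121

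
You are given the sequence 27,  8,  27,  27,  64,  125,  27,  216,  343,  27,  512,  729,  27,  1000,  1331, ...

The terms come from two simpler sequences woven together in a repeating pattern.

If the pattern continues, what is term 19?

27

Reading positions in blocks of 3 reveals the pattern ABB — 2 tracks woven together.
Subsequence A: 27, 27, 27, 27, 27. Constant 27.
Subsequence B: 8, 27, 64, 125, 216, 343, 512, 729, 1000, 1331. Perfect cubes starting at 2³.
Term 19 comes from subsequence A (its 7th entry): 27.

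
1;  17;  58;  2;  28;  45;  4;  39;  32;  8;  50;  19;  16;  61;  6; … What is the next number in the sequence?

32

Split by position mod 3 into 3 tracks.
Stream A: 1, 2, 4, 8, 16 — powers 2^0, 2^1, 2^2, ….
Stream B: 17, 28, 39, 50, 61 — adding 11 each time.
Stream C: 58, 45, 32, 19, 6 — linear: a_n = 71 − 13·n.
Term 16 comes from stream A (its 6th entry): 32.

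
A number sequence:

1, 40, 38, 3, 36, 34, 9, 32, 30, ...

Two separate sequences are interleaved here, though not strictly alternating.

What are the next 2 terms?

The slot pattern repeats as ABB (period 3), so there are 2 interleaved tracks.
Track A is 1, 3, 9, which is geometric, ×3 each step.
Track B is 40, 38, 36, 34, 32, 30, which is subtracting 2 each time.
Position 10 falls in track A as its term 4, giving 27.
Position 11 falls in track B as its term 7, giving 28.

27, 28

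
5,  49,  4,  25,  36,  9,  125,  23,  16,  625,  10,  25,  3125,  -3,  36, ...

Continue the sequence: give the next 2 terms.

Taking every 3rd term gives 3 separate tracks.
Subsequence A: 5, 25, 125, 625, 3125 (powers of 5).
Subsequence B: 49, 36, 23, 10, -3 (subtracting 13 each time).
Subsequence C: 4, 9, 16, 25, 36 (perfect squares starting at 2²).
Term 16 comes from subsequence A (its 6th entry): 15625.
Term 17 comes from subsequence B (its 6th entry): -16.

15625, -16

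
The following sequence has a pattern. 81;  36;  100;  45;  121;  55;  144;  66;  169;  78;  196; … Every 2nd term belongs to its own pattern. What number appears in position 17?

The terms cycle through 2 interleaved subsequences.
Track A is 81, 100, 121, 144, 169, 196, which is perfect squares starting at 9².
Track B is 36, 45, 55, 66, 78, which is triangular numbers starting at T_8.
Position 17 falls in track A as its term 9, giving 289.

289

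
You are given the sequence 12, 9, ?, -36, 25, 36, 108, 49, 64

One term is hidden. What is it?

16

The slot pattern repeats as ABB (period 3), so there are 2 interleaved tracks.
Track A = 12, -36, 108: a geometric progression (common ratio -3).
Track B = 9, ?, 25, 36, 49, 64: the squares 3², 4², 5², ….
So the missing entry in track B is 16.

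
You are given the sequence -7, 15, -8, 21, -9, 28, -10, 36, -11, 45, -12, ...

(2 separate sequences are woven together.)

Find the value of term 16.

78

Taking every 2nd term gives 2 separate tracks.
Subsequence A = -7, -8, -9, -10, -11, -12: linear: a_n = -6 − n.
Subsequence B = 15, 21, 28, 36, 45: triangular numbers starting at T_5.
The 16th slot belongs to subsequence B; its 8th term is 78.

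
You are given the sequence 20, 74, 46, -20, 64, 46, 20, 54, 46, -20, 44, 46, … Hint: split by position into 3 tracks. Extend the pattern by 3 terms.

20, 34, 46

Split by position mod 3 into 3 tracks.
Track A: 20, -20, 20, -20. Oscillating between 20 and -20.
Track B: 74, 64, 54, 44. Subtracting 10 each time.
Track C: 46, 46, 46, 46. The constant sequence 46.
Term 13 comes from track A (its 5th entry): 20.
Term 14 comes from track B (its 5th entry): 34.
Term 15 comes from track C (its 5th entry): 46.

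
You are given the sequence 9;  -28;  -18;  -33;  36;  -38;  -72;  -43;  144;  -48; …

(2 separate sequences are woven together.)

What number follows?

Positions 1, 3, 5, … form one subsequence and positions 2, 4, 6, … form another.
Stream A: 9, -18, 36, -72, 144 — geometric with ratio -2.
Stream B: -28, -33, -38, -43, -48 — subtracting 5 each time.
Term 11 comes from stream A (its 6th entry): -288.

-288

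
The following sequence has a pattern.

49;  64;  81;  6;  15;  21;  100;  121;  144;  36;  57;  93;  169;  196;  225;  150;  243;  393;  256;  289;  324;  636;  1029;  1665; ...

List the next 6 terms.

361, 400, 441, 2694, 4359, 7053

The slot pattern repeats as AAABBB (period 6), so there are 2 interleaved tracks.
Track A = 49, 64, 81, 100, 121, 144, 169, 196, 225, 256, 289, 324: the squares 7², 8², 9², ….
Track B = 6, 15, 21, 36, 57, 93, 150, 243, 393, 636, 1029, 1665: a Fibonacci-like recurrence a_n = a_{n-1} + a_{n-2}.
Term 25 comes from track A (its 13th entry): 361.
Position 26 → track A, term 14 = 400.
The 27th slot belongs to track A; its 15th term is 441.
Term 28 comes from track B (its 13th entry): 2694.
Term 29 comes from track B (its 14th entry): 4359.
Position 30 falls in track B as its term 15, giving 7053.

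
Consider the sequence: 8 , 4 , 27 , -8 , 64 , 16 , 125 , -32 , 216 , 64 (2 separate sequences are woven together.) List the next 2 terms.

343, -128

The terms cycle through 2 interleaved subsequences.
Stream A: 8, 27, 64, 125, 216. Consecutive cubes n³ from n = 2.
Stream B: 4, -8, 16, -32, 64. Geometric with ratio -2.
The 11th slot belongs to stream A; its 6th term is 343.
Position 12 falls in stream B as its term 6, giving -128.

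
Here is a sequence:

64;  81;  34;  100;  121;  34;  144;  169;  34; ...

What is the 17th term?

361

The slot pattern repeats as AAB (period 3), so there are 2 interleaved tracks.
Subsequence A is 64, 81, 100, 121, 144, 169, which is perfect squares starting at 8².
Subsequence B is 34, 34, 34, which is constant 34.
Term 17 comes from subsequence A (its 12th entry): 361.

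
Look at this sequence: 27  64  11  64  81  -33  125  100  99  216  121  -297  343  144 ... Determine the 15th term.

891

Split by position mod 3: positions 1, 4, 7, … form one track, and each other residue class forms its own.
Subsequence A: 27, 64, 125, 216, 343 — consecutive cubes n³ from n = 3.
Subsequence B: 64, 81, 100, 121, 144 — the squares 8², 9², 10², ….
Subsequence C: 11, -33, 99, -297 — geometric, ×-3 each step.
Term 15 comes from subsequence C (its 5th entry): 891.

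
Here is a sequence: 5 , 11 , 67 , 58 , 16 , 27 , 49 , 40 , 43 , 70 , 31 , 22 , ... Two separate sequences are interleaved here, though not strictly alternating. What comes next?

The slot pattern repeats as AABB (period 4), so there are 2 interleaved tracks.
Stream A is 5, 11, 16, 27, 43, 70, which is Fibonacci-style (each term is the sum of the two before it).
Stream B is 67, 58, 49, 40, 31, 22, which is arithmetic, step −9.
Term 13 comes from stream A (its 7th entry): 113.

113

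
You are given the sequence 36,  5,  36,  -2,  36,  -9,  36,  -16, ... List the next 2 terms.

Split by position mod 2 into 2 tracks.
Track A: 36, 36, 36, 36. Always 36.
Track B: 5, -2, -9, -16. Subtracting 7 each time.
Position 9 falls in track A as its term 5, giving 36.
The 10th slot belongs to track B; its 5th term is -23.

36, -23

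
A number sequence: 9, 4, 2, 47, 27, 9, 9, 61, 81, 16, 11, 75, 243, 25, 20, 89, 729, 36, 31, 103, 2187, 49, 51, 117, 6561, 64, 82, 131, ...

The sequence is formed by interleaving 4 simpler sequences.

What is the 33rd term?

59049

Split by position mod 4: positions 1, 5, 9, … form one track, and each other residue class forms its own.
Track A is 9, 27, 81, 243, 729, 2187, 6561, which is powers of 3.
Track B is 4, 9, 16, 25, 36, 49, 64, which is consecutive squares n² from n = 2.
Track C is 2, 9, 11, 20, 31, 51, 82, which is each term equals the sum of the previous two.
Track D is 47, 61, 75, 89, 103, 117, 131, which is arithmetic with common difference +14.
Position 33 → track A, term 9 = 59049.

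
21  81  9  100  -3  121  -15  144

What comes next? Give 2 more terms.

Positions 1, 3, 5, … form one subsequence and positions 2, 4, 6, … form another.
Track A is 21, 9, -3, -15, which is subtracting 12 each time.
Track B is 81, 100, 121, 144, which is consecutive squares n² from n = 9.
The 9th slot belongs to track A; its 5th term is -27.
Term 10 comes from track B (its 5th entry): 169.

-27, 169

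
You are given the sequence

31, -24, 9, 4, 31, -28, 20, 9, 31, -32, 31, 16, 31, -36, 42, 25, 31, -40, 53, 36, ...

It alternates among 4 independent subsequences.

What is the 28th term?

64

The terms cycle through 4 interleaved subsequences.
Track A: 31, 31, 31, 31, 31 (always 31).
Track B: -24, -28, -32, -36, -40 (arithmetic with common difference −4).
Track C: 9, 20, 31, 42, 53 (arithmetic, step +11).
Track D: 4, 9, 16, 25, 36 (perfect squares starting at 2²).
The 28th slot belongs to track D; its 7th term is 64.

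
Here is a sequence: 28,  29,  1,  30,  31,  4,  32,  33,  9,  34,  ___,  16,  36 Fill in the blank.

The slot pattern repeats as AAB (period 3), so there are 2 interleaved tracks.
Track A = 28, 29, 30, 31, 32, 33, 34, ?, 36: adding 1 each time.
Track B = 1, 4, 9, 16: the squares 1², 2², 3², ….
Track A's pattern makes the blank 35.

35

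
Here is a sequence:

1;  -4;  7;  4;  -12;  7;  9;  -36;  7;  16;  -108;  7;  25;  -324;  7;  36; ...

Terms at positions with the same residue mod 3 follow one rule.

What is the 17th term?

-972

Split by position mod 3: positions 1, 4, 7, … form one track, and each other residue class forms its own.
Stream A is 1, 4, 9, 16, 25, 36, which is consecutive squares n² from n = 1.
Stream B is -4, -12, -36, -108, -324, which is a geometric progression (common ratio 3).
Stream C is 7, 7, 7, 7, 7, which is constant 7.
Position 17 → stream B, term 6 = -972.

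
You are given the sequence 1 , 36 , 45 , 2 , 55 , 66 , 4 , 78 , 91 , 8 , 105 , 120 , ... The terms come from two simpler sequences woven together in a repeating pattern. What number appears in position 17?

Positions follow the repeating pattern ABB; grouping by letter gives 2 tracks.
Stream A: 1, 2, 4, 8 — successive powers of 2.
Stream B: 36, 45, 55, 66, 78, 91, 105, 120 — triangular numbers n(n+1)/2 for n = 8, 9, ….
Term 17 comes from stream B (its 11th entry): 171.

171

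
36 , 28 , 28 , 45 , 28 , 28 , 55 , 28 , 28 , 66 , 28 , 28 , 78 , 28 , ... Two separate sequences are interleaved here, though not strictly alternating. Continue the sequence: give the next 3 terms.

28, 91, 28

Positions follow the repeating pattern ABB; grouping by letter gives 2 tracks.
Subsequence A: 36, 45, 55, 66, 78 (triangular numbers n(n+1)/2 for n = 8, 9, …).
Subsequence B: 28, 28, 28, 28, 28, 28, 28, 28, 28 (constant 28).
Position 15 → subsequence B, term 10 = 28.
Position 16 falls in subsequence A as its term 6, giving 91.
Position 17 → subsequence B, term 11 = 28.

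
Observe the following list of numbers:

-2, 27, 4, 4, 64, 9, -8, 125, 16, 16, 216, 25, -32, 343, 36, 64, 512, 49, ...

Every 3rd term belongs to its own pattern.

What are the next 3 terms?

-128, 729, 64

Split by position mod 3: positions 1, 4, 7, … form one track, and each other residue class forms its own.
Subsequence A = -2, 4, -8, 16, -32, 64: multiplying by -2 each time.
Subsequence B = 27, 64, 125, 216, 343, 512: the cubes 3³, 4³, 5³, ….
Subsequence C = 4, 9, 16, 25, 36, 49: consecutive squares n² from n = 2.
The 19th slot belongs to subsequence A; its 7th term is -128.
Position 20 falls in subsequence B as its term 7, giving 729.
Position 21 → subsequence C, term 7 = 64.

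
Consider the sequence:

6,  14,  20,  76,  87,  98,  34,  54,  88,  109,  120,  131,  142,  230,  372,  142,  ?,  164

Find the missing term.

153

Positions follow the repeating pattern AAABBB; grouping by letter gives 2 tracks.
Track A: 6, 14, 20, 34, 54, 88, 142, 230, 372. Each term equals the sum of the previous two.
Track B: 76, 87, 98, 109, 120, 131, 142, ?, 164. Adding 11 each time.
Filling track B at index 8 by its rule yields 153.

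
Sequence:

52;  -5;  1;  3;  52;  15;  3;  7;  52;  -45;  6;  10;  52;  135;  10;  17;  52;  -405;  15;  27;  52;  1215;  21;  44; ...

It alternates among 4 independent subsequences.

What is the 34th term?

-32805

Split by position mod 4 into 4 tracks.
Subsequence A: 52, 52, 52, 52, 52, 52 (the constant sequence 52).
Subsequence B: -5, 15, -45, 135, -405, 1215 (multiplying by -3 each time).
Subsequence C: 1, 3, 6, 10, 15, 21 (triangular numbers n(n+1)/2 for n = 1, 2, …).
Subsequence D: 3, 7, 10, 17, 27, 44 (a Fibonacci-like recurrence a_n = a_{n-1} + a_{n-2}).
The 34th slot belongs to subsequence B; its 9th term is -32805.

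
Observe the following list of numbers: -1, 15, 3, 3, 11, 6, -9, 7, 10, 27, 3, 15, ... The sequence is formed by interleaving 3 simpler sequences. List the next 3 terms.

Read the sequence 3 terms at a time; column i is its own pattern.
Subsequence A: -1, 3, -9, 27. Geometric with ratio -3.
Subsequence B: 15, 11, 7, 3. Subtracting 4 each time.
Subsequence C: 3, 6, 10, 15. The triangular numbers T_2, T_3, ….
Position 13 falls in subsequence A as its term 5, giving -81.
Term 14 comes from subsequence B (its 5th entry): -1.
Position 15 falls in subsequence C as its term 5, giving 21.

-81, -1, 21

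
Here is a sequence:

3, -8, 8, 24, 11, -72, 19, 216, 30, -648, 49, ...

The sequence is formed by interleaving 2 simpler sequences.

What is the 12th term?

Odd-indexed and even-indexed terms follow separate rules.
Track A = 3, 8, 11, 19, 30, 49: Fibonacci-style (each term is the sum of the two before it).
Track B = -8, 24, -72, 216, -648: geometric with ratio -3.
The 12th slot belongs to track B; its 6th term is 1944.

1944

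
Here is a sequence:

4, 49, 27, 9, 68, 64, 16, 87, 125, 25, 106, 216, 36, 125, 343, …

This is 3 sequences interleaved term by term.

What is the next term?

Read the sequence 3 terms at a time; column i is its own pattern.
Stream A = 4, 9, 16, 25, 36: perfect squares starting at 2².
Stream B = 49, 68, 87, 106, 125: arithmetic with common difference +19.
Stream C = 27, 64, 125, 216, 343: the cubes 3³, 4³, 5³, ….
Position 16 falls in stream A as its term 6, giving 49.

49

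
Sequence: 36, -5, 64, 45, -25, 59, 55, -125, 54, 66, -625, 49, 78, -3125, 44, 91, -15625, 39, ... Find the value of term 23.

The terms cycle through 3 interleaved subsequences.
Track A = 36, 45, 55, 66, 78, 91: the triangular numbers T_8, T_9, ….
Track B = -5, -25, -125, -625, -3125, -15625: geometric, ×5 each step.
Track C = 64, 59, 54, 49, 44, 39: linear: a_n = 69 − 5·n.
Position 23 falls in track B as its term 8, giving -390625.

-390625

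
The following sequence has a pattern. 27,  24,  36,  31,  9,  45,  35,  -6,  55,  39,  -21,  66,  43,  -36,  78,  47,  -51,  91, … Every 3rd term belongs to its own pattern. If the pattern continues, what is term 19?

Taking every 3rd term gives 3 separate tracks.
Subsequence A: 27, 31, 35, 39, 43, 47 (arithmetic, step +4).
Subsequence B: 24, 9, -6, -21, -36, -51 (arithmetic with common difference −15).
Subsequence C: 36, 45, 55, 66, 78, 91 (triangular numbers starting at T_8).
Position 19 → subsequence A, term 7 = 51.

51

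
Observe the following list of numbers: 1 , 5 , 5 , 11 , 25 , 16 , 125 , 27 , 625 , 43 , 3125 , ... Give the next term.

70

Taking every 2nd term gives 2 separate tracks.
Track A: 1, 5, 25, 125, 625, 3125 — powers of 5.
Track B: 5, 11, 16, 27, 43 — each term equals the sum of the previous two.
Term 12 comes from track B (its 6th entry): 70.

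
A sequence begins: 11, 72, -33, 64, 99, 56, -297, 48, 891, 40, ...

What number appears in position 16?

16

The terms cycle through 2 interleaved subsequences.
Subsequence A = 11, -33, 99, -297, 891: multiplying by -3 each time.
Subsequence B = 72, 64, 56, 48, 40: subtracting 8 each time.
Term 16 comes from subsequence B (its 8th entry): 16.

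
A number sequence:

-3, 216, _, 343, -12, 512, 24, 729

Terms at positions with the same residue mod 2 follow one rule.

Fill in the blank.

Odd-indexed and even-indexed terms follow separate rules.
Subsequence A: -3, ?, -12, 24. Multiplying by -2 each time.
Subsequence B: 216, 343, 512, 729. The cubes 6³, 7³, 8³, ….
Filling subsequence A at index 2 by its rule yields 6.

6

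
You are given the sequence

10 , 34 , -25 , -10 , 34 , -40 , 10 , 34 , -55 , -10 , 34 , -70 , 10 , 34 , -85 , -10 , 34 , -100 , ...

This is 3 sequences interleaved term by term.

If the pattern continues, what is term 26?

Read the sequence 3 terms at a time; column i is its own pattern.
Track A = 10, -10, 10, -10, 10, -10: oscillating between 10 and -10.
Track B = 34, 34, 34, 34, 34, 34: constant 34.
Track C = -25, -40, -55, -70, -85, -100: arithmetic with common difference −15.
The 26th slot belongs to track B; its 9th term is 34.

34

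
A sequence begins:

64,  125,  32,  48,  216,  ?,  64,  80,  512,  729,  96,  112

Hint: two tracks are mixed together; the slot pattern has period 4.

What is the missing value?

The slot pattern repeats as AABB (period 4), so there are 2 interleaved tracks.
Subsequence A: 64, 125, 216, ?, 512, 729. Perfect cubes starting at 4³.
Subsequence B: 32, 48, 64, 80, 96, 112. Arithmetic, step +16.
The gap is subsequence A's term 4; the rule gives 343.

343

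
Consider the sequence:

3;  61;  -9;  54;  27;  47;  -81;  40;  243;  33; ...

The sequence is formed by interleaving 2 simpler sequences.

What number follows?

Taking every 2nd term gives 2 separate tracks.
Subsequence A: 3, -9, 27, -81, 243 (geometric with ratio -3).
Subsequence B: 61, 54, 47, 40, 33 (linear: a_n = 68 − 7·n).
Position 11 → subsequence A, term 6 = -729.

-729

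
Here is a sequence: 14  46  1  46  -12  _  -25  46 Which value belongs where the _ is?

The terms cycle through 2 interleaved subsequences.
Stream A: 14, 1, -12, -25 (subtracting 13 each time).
Stream B: 46, 46, ?, 46 (always 46).
Stream B's pattern makes the blank 46.

46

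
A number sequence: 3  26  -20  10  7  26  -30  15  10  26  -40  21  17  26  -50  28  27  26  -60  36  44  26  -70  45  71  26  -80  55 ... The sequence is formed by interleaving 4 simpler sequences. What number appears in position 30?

26

Read the sequence 4 terms at a time; column i is its own pattern.
Stream A: 3, 7, 10, 17, 27, 44, 71 (Fibonacci-style (each term is the sum of the two before it)).
Stream B: 26, 26, 26, 26, 26, 26, 26 (the constant sequence 26).
Stream C: -20, -30, -40, -50, -60, -70, -80 (arithmetic, step −10).
Stream D: 10, 15, 21, 28, 36, 45, 55 (triangular numbers n(n+1)/2 for n = 4, 5, …).
Term 30 comes from stream B (its 8th entry): 26.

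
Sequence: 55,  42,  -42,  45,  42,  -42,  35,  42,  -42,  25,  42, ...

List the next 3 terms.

-42, 15, 42

Positions follow the repeating pattern ABB; grouping by letter gives 2 tracks.
Stream A is 55, 45, 35, 25, which is subtracting 10 each time.
Stream B is 42, -42, 42, -42, 42, -42, 42, which is oscillating between 42 and -42.
The 12th slot belongs to stream B; its 8th term is -42.
Position 13 falls in stream A as its term 5, giving 15.
Position 14 → stream B, term 9 = 42.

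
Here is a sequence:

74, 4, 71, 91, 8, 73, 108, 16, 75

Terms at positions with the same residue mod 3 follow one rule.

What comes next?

Read the sequence 3 terms at a time; column i is its own pattern.
Stream A: 74, 91, 108 (adding 17 each time).
Stream B: 4, 8, 16 (powers of 2).
Stream C: 71, 73, 75 (arithmetic with common difference +2).
The 10th slot belongs to stream A; its 4th term is 125.

125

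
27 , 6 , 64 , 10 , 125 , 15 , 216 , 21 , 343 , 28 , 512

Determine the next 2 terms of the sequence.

Odd-indexed and even-indexed terms follow separate rules.
Track A: 27, 64, 125, 216, 343, 512 — perfect cubes starting at 3³.
Track B: 6, 10, 15, 21, 28 — the triangular numbers T_3, T_4, ….
Term 12 comes from track B (its 6th entry): 36.
Position 13 falls in track A as its term 7, giving 729.

36, 729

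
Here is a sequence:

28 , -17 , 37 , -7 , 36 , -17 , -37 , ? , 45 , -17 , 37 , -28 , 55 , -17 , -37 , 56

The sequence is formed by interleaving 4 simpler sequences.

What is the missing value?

14

Split by position mod 4: positions 1, 5, 9, … form one track, and each other residue class forms its own.
Stream A: 28, 36, 45, 55. The triangular numbers T_7, T_8, ….
Stream B: -17, -17, -17, -17. Constant -17.
Stream C: 37, -37, 37, -37. Alternating ±37.
Stream D: -7, ?, -28, 56. Multiplying by -2 each time.
So the missing entry in stream D is 14.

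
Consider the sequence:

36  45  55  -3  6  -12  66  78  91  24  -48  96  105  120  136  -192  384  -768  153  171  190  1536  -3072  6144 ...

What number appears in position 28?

-12288

The slot pattern repeats as AAABBB (period 6), so there are 2 interleaved tracks.
Subsequence A: 36, 45, 55, 66, 78, 91, 105, 120, 136, 153, 171, 190 — the triangular numbers T_8, T_9, ….
Subsequence B: -3, 6, -12, 24, -48, 96, -192, 384, -768, 1536, -3072, 6144 — geometric, ×-2 each step.
Position 28 → subsequence B, term 13 = -12288.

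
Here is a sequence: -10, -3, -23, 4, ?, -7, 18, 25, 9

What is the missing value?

11

Reading positions in blocks of 3 reveals the pattern AAB — 2 tracks woven together.
Track A: -10, -3, 4, ?, 18, 25 (arithmetic with common difference +7).
Track B: -23, -7, 9 (adding 16 each time).
Track A's pattern makes the blank 11.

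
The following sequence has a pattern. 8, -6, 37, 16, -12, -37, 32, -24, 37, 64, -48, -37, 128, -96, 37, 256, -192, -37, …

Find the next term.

The terms cycle through 3 interleaved subsequences.
Stream A = 8, 16, 32, 64, 128, 256: successive powers of 2.
Stream B = -6, -12, -24, -48, -96, -192: geometric, ×2 each step.
Stream C = 37, -37, 37, -37, 37, -37: the oscillation 37·(−1)^(n+1).
Position 19 → stream A, term 7 = 512.

512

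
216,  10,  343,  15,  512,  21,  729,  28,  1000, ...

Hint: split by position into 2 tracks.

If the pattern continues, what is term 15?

2197

Positions 1, 3, 5, … form one subsequence and positions 2, 4, 6, … form another.
Track A: 216, 343, 512, 729, 1000 — consecutive cubes n³ from n = 6.
Track B: 10, 15, 21, 28 — triangular numbers starting at T_4.
Position 15 → track A, term 8 = 2197.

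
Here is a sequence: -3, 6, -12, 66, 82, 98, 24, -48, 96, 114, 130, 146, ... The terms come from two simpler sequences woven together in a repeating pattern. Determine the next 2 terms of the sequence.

Positions follow the repeating pattern AAABBB; grouping by letter gives 2 tracks.
Track A is -3, 6, -12, 24, -48, 96, which is multiplying by -2 each time.
Track B is 66, 82, 98, 114, 130, 146, which is arithmetic, step +16.
Position 13 → track A, term 7 = -192.
The 14th slot belongs to track A; its 8th term is 384.

-192, 384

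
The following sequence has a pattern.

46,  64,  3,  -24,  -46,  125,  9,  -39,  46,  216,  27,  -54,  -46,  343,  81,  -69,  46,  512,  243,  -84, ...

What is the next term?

-46

Taking every 4th term gives 4 separate tracks.
Subsequence A: 46, -46, 46, -46, 46 — oscillating between 46 and -46.
Subsequence B: 64, 125, 216, 343, 512 — perfect cubes starting at 4³.
Subsequence C: 3, 9, 27, 81, 243 — geometric, ×3 each step.
Subsequence D: -24, -39, -54, -69, -84 — arithmetic, step −15.
Position 21 → subsequence A, term 6 = -46.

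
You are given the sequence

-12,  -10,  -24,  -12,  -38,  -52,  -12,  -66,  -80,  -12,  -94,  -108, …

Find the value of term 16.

Positions follow the repeating pattern ABB; grouping by letter gives 2 tracks.
Subsequence A: -12, -12, -12, -12 — the constant sequence -12.
Subsequence B: -10, -24, -38, -52, -66, -80, -94, -108 — arithmetic with common difference −14.
Term 16 comes from subsequence A (its 6th entry): -12.

-12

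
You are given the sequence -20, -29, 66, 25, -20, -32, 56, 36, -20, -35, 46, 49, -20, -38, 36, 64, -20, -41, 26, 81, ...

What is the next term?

Split by position mod 4: positions 1, 5, 9, … form one track, and each other residue class forms its own.
Stream A: -20, -20, -20, -20, -20. Constant -20.
Stream B: -29, -32, -35, -38, -41. Subtracting 3 each time.
Stream C: 66, 56, 46, 36, 26. Subtracting 10 each time.
Stream D: 25, 36, 49, 64, 81. The squares 5², 6², 7², ….
Position 21 → stream A, term 6 = -20.

-20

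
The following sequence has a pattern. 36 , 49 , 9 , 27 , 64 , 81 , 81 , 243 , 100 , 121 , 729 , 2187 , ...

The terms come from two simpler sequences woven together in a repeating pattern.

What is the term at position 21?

256

The slot pattern repeats as AABB (period 4), so there are 2 interleaved tracks.
Track A = 36, 49, 64, 81, 100, 121: perfect squares starting at 6².
Track B = 9, 27, 81, 243, 729, 2187: powers of 3.
Position 21 → track A, term 11 = 256.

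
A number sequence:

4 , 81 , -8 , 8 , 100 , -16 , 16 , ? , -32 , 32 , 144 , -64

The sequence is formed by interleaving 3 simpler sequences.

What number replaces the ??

121

Split by position mod 3 into 3 tracks.
Track A: 4, 8, 16, 32 (powers of 2).
Track B: 81, 100, ?, 144 (the squares 9², 10², 11², …).
Track C: -8, -16, -32, -64 (geometric with ratio 2).
The gap is track B's term 3; the rule gives 121.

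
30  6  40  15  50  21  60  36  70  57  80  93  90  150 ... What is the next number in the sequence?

100

Odd-indexed and even-indexed terms follow separate rules.
Track A: 30, 40, 50, 60, 70, 80, 90 (arithmetic, step +10).
Track B: 6, 15, 21, 36, 57, 93, 150 (a Fibonacci-like recurrence a_n = a_{n-1} + a_{n-2}).
The 15th slot belongs to track A; its 8th term is 100.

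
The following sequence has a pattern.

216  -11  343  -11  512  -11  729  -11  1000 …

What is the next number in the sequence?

Taking every 2nd term gives 2 separate tracks.
Track A: 216, 343, 512, 729, 1000 — perfect cubes starting at 6³.
Track B: -11, -11, -11, -11 — always -11.
Term 10 comes from track B (its 5th entry): -11.

-11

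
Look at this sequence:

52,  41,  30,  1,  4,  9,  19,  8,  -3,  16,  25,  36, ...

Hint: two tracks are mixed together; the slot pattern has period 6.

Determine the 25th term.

Positions follow the repeating pattern AAABBB; grouping by letter gives 2 tracks.
Track A: 52, 41, 30, 19, 8, -3. Linear: a_n = 63 − 11·n.
Track B: 1, 4, 9, 16, 25, 36. The squares 1², 2², 3², ….
Position 25 → track A, term 13 = -80.

-80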